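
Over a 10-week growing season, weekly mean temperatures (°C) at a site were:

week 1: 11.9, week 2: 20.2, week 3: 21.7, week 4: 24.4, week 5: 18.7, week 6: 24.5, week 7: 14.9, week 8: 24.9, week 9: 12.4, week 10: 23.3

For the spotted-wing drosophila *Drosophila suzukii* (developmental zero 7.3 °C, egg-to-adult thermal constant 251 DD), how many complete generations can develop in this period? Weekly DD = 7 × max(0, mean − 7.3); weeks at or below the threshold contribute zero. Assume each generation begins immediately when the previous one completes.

3 generations

Weekly DD (7 × max(0, T̄ − 7.3)): 32.2, 90.3, 100.8, 119.7, 79.8, 120.4, 53.2, 123.2, 35.7, 112.0.
Season total = 867.3 DD.
Complete generations = ⌊867.3 / 251⌋ = 3.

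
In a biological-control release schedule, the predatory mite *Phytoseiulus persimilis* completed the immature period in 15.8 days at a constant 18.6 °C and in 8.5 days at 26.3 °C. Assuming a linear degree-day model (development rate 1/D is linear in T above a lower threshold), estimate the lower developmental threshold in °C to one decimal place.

Linear rate model ⇒ the product D·(T − T_b) is constant across temperatures.
15.8·(18.6 − T_b) = 8.5·(26.3 − T_b)
T_b = (15.8·18.6 − 8.5·26.3) / (15.8 − 8.5) = 70.33 / 7.3 = 9.634 °C ≈ 9.6 °C.

9.6 °C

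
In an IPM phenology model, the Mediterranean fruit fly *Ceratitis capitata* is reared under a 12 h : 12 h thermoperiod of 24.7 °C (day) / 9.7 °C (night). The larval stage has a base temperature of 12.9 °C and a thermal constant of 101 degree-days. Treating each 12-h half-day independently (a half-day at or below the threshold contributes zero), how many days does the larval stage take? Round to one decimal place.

Day half: max(0, 24.7 − 12.9) × 0.5 = 11.8 × 0.5 = 5.90 DD.
Night half: max(0, 9.7 − 12.9) × 0.5 = 0.0 × 0.5 = 0.00 DD.
Per 24 h: 5.90 DD/day.
Duration = 101 / 5.90 = 17.119 ≈ 17.1 days.

17.1 days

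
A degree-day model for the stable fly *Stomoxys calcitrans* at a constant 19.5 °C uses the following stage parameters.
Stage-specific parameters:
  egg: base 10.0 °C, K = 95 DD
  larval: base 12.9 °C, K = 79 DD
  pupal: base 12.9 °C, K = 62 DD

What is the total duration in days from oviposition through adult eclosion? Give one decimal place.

31.4 days

egg: 95 / (19.5 − 10.0) = 95 / 9.5 = 10.000 d.
larval: 79 / (19.5 − 12.9) = 79 / 6.6 = 11.970 d.
pupal: 62 / (19.5 − 12.9) = 62 / 6.6 = 9.394 d.
Sum = 31.364 ≈ 31.4 days.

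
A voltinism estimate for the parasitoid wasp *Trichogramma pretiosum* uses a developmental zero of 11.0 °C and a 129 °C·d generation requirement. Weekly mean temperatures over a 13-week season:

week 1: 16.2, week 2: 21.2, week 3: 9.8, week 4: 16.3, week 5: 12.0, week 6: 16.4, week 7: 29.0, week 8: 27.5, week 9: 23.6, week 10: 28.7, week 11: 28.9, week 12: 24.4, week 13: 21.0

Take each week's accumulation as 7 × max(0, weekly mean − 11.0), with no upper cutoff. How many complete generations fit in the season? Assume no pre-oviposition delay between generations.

Weekly DD (7 × max(0, T̄ − 11.0)): 36.4, 71.4, 0.0, 37.1, 7.0, 37.8, 126.0, 115.5, 88.2, 123.9, 125.3, 93.8, 70.0.
Season total = 932.4 DD.
Complete generations = ⌊932.4 / 129⌋ = 7.

7 generations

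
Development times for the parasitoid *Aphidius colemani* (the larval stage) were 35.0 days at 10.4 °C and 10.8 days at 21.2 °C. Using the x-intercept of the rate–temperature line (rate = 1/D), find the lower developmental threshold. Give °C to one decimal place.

5.6 °C

Equal thermal constants: D₁(T₁ − T_b) = D₂(T₂ − T_b).
35.0·(10.4 − T_b) = 10.8·(21.2 − T_b)
T_b = (35.0·10.4 − 10.8·21.2) / (35.0 − 10.8) = 135.04 / 24.2 = 5.580 °C ≈ 5.6 °C.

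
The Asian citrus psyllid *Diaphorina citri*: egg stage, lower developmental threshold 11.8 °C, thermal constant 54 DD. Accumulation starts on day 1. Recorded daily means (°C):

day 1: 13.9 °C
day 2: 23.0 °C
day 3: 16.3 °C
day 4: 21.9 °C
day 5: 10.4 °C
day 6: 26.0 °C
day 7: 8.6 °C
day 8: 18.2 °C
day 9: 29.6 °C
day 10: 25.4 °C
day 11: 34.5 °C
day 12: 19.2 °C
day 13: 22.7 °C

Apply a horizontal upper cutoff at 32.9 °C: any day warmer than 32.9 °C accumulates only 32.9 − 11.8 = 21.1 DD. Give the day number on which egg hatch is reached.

Daily DD above 11.8 °C (capped at 21.1): 2.1, 11.2, 4.5, 10.1, 0.0, 14.2, 0.0, 6.4, 17.8, 13.6, 21.1, 7.4, 10.9.
Cumulative: 2.1, 13.3, 17.8, 27.9, 27.9, 42.1, 42.1, 48.5, 66.3, 79.9, 101.0, 108.4, 119.3.
The total first reaches 54 DD on day 9.

day 9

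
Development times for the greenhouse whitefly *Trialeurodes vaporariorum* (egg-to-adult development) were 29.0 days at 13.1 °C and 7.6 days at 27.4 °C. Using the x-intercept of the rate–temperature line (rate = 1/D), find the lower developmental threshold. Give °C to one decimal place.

Linear rate model ⇒ the product D·(T − T_b) is constant across temperatures.
29.0·(13.1 − T_b) = 7.6·(27.4 − T_b)
T_b = (29.0·13.1 − 7.6·27.4) / (29.0 − 7.6) = 171.66 / 21.4 = 8.021 °C ≈ 8.0 °C.

8.0 °C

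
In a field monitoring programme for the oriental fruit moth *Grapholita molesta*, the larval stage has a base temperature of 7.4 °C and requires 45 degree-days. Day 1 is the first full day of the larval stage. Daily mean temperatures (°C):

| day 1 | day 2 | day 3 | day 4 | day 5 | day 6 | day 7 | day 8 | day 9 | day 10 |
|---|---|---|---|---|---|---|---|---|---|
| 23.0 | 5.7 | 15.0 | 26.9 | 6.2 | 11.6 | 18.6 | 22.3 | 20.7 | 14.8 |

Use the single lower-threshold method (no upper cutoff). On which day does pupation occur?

day 6

Daily DD above 7.4 °C: 15.6, 0.0, 7.6, 19.5, 0.0, 4.2, 11.2, 14.9, 13.3, 7.4.
Cumulative: 15.6, 15.6, 23.2, 42.7, 42.7, 46.9, 58.1, 73.0, 86.3, 93.7.
The total first reaches 45 DD on day 6.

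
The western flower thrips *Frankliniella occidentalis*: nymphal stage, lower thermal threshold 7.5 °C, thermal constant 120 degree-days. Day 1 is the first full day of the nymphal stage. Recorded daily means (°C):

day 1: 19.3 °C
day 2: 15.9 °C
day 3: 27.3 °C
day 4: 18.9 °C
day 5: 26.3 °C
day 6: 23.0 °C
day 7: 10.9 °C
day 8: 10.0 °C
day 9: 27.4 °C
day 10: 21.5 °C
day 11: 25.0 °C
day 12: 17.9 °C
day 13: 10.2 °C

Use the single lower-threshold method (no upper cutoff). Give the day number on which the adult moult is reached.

Daily DD above 7.5 °C: 11.8, 8.4, 19.8, 11.4, 18.8, 15.5, 3.4, 2.5, 19.9, 14.0, 17.5, 10.4, 2.7.
Cumulative: 11.8, 20.2, 40.0, 51.4, 70.2, 85.7, 89.1, 91.6, 111.5, 125.5, 143.0, 153.4, 156.1.
The total first reaches 120 DD on day 10.

day 10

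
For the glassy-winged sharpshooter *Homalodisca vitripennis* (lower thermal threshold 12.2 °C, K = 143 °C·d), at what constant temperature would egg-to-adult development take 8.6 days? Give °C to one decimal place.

28.8 °C

Required daily accumulation = 143 / 8.6 = 16.628 DD/day.
T = T_base + 16.628 = 12.2 + 16.628 = 28.828 ≈ 28.8 °C.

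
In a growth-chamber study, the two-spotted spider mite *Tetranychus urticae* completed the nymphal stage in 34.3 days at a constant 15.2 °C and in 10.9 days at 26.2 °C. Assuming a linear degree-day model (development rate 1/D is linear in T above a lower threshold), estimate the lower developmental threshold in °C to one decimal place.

Linear rate model ⇒ the product D·(T − T_b) is constant across temperatures.
34.3·(15.2 − T_b) = 10.9·(26.2 − T_b)
T_b = (34.3·15.2 − 10.9·26.2) / (34.3 − 10.9) = 235.78 / 23.4 = 10.076 °C ≈ 10.1 °C.

10.1 °C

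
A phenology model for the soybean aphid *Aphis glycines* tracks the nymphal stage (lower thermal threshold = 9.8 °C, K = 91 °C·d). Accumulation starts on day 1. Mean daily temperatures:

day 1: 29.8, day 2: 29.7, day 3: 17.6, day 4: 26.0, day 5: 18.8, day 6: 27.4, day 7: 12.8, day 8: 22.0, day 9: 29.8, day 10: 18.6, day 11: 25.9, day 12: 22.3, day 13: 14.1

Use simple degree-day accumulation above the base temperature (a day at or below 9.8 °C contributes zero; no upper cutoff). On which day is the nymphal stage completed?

Daily DD above 9.8 °C: 20.0, 19.9, 7.8, 16.2, 9.0, 17.6, 3.0, 12.2, 20.0, 8.8, 16.1, 12.5, 4.3.
Cumulative: 20.0, 39.9, 47.7, 63.9, 72.9, 90.5, 93.5, 105.7, 125.7, 134.5, 150.6, 163.1, 167.4.
The total first reaches 91 DD on day 7.

day 7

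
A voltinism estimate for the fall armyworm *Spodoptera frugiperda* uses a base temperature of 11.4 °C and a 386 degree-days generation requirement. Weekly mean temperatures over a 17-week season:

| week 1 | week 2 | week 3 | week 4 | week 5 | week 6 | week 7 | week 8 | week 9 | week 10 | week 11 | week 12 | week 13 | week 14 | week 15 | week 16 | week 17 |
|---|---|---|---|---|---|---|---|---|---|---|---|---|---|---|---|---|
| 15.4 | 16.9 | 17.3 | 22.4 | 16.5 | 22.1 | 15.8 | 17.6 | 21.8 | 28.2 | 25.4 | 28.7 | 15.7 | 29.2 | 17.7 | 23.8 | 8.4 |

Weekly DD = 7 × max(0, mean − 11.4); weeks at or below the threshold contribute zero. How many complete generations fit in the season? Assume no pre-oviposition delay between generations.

2 generations

Weekly DD (7 × max(0, T̄ − 11.4)): 28.0, 38.5, 41.3, 77.0, 35.7, 74.9, 30.8, 43.4, 72.8, 117.6, 98.0, 121.1, 30.1, 124.6, 44.1, 86.8, 0.0.
Season total = 1064.7 DD.
Complete generations = ⌊1064.7 / 386⌋ = 2.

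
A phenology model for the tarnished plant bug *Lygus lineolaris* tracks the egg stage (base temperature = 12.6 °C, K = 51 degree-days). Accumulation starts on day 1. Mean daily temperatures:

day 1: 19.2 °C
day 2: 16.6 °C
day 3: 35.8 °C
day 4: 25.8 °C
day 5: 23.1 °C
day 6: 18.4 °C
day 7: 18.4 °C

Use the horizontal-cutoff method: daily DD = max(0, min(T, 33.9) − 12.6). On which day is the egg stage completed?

Daily DD above 12.6 °C (capped at 21.3): 6.6, 4.0, 21.3, 13.2, 10.5, 5.8, 5.8.
Cumulative: 6.6, 10.6, 31.9, 45.1, 55.6, 61.4, 67.2.
The total first reaches 51 DD on day 5.

day 5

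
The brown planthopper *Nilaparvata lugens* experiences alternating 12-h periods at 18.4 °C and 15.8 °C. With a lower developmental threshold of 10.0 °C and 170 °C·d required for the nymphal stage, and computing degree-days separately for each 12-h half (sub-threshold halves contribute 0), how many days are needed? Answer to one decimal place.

23.9 days

Day half: max(0, 18.4 − 10.0) × 0.5 = 8.4 × 0.5 = 4.20 DD.
Night half: max(0, 15.8 − 10.0) × 0.5 = 5.8 × 0.5 = 2.90 DD.
Per 24 h: 7.10 DD/day.
Duration = 170 / 7.10 = 23.944 ≈ 23.9 days.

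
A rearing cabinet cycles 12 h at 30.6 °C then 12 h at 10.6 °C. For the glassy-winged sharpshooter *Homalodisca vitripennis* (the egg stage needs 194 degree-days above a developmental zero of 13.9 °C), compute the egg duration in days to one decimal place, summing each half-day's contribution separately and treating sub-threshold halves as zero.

Day half: max(0, 30.6 − 13.9) × 0.5 = 16.7 × 0.5 = 8.35 DD.
Night half: max(0, 10.6 − 13.9) × 0.5 = 0.0 × 0.5 = 0.00 DD.
Per 24 h: 8.35 DD/day.
Duration = 194 / 8.35 = 23.234 ≈ 23.2 days.

23.2 days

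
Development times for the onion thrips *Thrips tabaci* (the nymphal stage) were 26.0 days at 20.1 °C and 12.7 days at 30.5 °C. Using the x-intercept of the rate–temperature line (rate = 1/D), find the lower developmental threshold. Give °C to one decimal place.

Equal thermal constants: D₁(T₁ − T_b) = D₂(T₂ − T_b).
26.0·(20.1 − T_b) = 12.7·(30.5 − T_b)
T_b = (26.0·20.1 − 12.7·30.5) / (26.0 − 12.7) = 135.25 / 13.3 = 10.169 °C ≈ 10.2 °C.

10.2 °C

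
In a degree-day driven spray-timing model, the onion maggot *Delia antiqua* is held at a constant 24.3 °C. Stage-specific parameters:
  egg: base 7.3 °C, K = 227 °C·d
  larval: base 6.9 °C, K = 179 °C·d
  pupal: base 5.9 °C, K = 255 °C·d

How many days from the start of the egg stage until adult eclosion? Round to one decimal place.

egg: 227 / (24.3 − 7.3) = 227 / 17.0 = 13.353 d.
larval: 179 / (24.3 − 6.9) = 179 / 17.4 = 10.287 d.
pupal: 255 / (24.3 − 5.9) = 255 / 18.4 = 13.859 d.
Sum = 37.499 ≈ 37.5 days.

37.5 days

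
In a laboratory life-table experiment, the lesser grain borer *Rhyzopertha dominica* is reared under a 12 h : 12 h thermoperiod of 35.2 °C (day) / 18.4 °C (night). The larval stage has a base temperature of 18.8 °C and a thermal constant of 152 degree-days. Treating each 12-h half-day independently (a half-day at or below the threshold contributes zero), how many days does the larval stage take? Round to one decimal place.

18.5 days

Day half: max(0, 35.2 − 18.8) × 0.5 = 16.4 × 0.5 = 8.20 DD.
Night half: max(0, 18.4 − 18.8) × 0.5 = 0.0 × 0.5 = 0.00 DD.
Per 24 h: 8.20 DD/day.
Duration = 152 / 8.20 = 18.537 ≈ 18.5 days.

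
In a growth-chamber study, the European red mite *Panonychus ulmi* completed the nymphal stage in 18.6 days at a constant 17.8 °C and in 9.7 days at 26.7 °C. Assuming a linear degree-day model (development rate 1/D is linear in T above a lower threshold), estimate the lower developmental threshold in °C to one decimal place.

8.1 °C

Linear rate model ⇒ the product D·(T − T_b) is constant across temperatures.
18.6·(17.8 − T_b) = 9.7·(26.7 − T_b)
T_b = (18.6·17.8 − 9.7·26.7) / (18.6 − 9.7) = 72.09 / 8.9 = 8.100 °C ≈ 8.1 °C.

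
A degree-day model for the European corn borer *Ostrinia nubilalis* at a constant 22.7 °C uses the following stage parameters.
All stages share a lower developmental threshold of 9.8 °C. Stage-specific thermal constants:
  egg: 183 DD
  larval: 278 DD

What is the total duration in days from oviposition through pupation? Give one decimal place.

Daily accumulation at 22.7 °C = 22.7 − 9.8 = 12.9 DD/day.
Total K = 183 + 278 = 461 DD.
Total duration = 461 / 12.9 = 35.736 ≈ 35.7 days.

35.7 days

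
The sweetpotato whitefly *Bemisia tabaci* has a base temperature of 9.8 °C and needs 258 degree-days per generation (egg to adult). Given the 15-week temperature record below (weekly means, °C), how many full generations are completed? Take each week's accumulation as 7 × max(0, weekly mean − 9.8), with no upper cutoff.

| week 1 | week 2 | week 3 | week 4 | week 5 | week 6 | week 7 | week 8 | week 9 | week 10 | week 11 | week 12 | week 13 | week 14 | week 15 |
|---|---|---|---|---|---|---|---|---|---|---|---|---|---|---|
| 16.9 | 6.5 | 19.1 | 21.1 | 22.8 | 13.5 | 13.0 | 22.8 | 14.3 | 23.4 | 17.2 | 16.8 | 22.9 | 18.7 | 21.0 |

3 generations

Weekly DD (7 × max(0, T̄ − 9.8)): 49.7, 0.0, 65.1, 79.1, 91.0, 25.9, 22.4, 91.0, 31.5, 95.2, 51.8, 49.0, 91.7, 62.3, 78.4.
Season total = 884.1 DD.
Complete generations = ⌊884.1 / 258⌋ = 3.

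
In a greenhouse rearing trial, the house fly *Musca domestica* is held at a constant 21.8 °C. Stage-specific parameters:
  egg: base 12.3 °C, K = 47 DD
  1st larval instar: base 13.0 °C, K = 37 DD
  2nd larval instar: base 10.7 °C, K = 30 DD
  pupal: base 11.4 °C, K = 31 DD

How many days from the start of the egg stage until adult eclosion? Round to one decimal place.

14.8 days

egg: 47 / (21.8 − 12.3) = 47 / 9.5 = 4.947 d.
1st larval instar: 37 / (21.8 − 13.0) = 37 / 8.8 = 4.205 d.
2nd larval instar: 30 / (21.8 − 10.7) = 30 / 11.1 = 2.703 d.
pupal: 31 / (21.8 − 11.4) = 31 / 10.4 = 2.981 d.
Sum = 14.835 ≈ 14.8 days.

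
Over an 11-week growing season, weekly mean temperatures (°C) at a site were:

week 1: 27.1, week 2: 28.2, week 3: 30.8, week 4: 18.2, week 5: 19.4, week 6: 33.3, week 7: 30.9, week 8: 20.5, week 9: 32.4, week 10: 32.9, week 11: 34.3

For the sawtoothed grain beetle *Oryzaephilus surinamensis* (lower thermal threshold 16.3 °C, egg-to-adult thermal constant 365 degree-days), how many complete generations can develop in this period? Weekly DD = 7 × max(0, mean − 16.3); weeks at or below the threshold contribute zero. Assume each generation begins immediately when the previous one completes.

Weekly DD (7 × max(0, T̄ − 16.3)): 75.6, 83.3, 101.5, 13.3, 21.7, 119.0, 102.2, 29.4, 112.7, 116.2, 126.0.
Season total = 900.9 DD.
Complete generations = ⌊900.9 / 365⌋ = 2.

2 generations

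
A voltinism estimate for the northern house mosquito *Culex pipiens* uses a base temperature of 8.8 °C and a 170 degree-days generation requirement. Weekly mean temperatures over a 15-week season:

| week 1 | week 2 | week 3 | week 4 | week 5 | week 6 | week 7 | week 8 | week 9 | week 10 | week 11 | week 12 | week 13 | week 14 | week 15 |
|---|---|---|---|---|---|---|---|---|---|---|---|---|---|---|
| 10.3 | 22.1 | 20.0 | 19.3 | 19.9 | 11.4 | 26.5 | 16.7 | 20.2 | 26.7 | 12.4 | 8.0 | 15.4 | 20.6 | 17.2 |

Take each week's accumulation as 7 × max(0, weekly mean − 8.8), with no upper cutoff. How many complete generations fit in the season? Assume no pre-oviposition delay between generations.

Weekly DD (7 × max(0, T̄ − 8.8)): 10.5, 93.1, 78.4, 73.5, 77.7, 18.2, 123.9, 55.3, 79.8, 125.3, 25.2, 0.0, 46.2, 82.6, 58.8.
Season total = 948.5 DD.
Complete generations = ⌊948.5 / 170⌋ = 5.

5 generations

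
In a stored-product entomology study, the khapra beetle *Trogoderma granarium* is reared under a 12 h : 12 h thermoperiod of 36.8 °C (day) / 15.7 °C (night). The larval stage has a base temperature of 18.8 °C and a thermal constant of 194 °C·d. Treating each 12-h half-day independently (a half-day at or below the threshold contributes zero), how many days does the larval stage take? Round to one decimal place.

Day half: max(0, 36.8 − 18.8) × 0.5 = 18.0 × 0.5 = 9.00 DD.
Night half: max(0, 15.7 − 18.8) × 0.5 = 0.0 × 0.5 = 0.00 DD.
Per 24 h: 9.00 DD/day.
Duration = 194 / 9.00 = 21.556 ≈ 21.6 days.

21.6 days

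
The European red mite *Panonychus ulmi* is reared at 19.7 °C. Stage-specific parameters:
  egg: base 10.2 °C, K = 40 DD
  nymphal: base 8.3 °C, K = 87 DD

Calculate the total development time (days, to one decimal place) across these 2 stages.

egg: 40 / (19.7 − 10.2) = 40 / 9.5 = 4.211 d.
nymphal: 87 / (19.7 − 8.3) = 87 / 11.4 = 7.632 d.
Sum = 11.842 ≈ 11.8 days.

11.8 days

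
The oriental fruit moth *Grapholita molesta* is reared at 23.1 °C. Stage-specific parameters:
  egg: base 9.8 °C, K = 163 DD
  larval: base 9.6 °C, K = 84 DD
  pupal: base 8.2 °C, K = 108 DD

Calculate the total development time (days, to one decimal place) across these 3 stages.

25.7 days

egg: 163 / (23.1 − 9.8) = 163 / 13.3 = 12.256 d.
larval: 84 / (23.1 − 9.6) = 84 / 13.5 = 6.222 d.
pupal: 108 / (23.1 − 8.2) = 108 / 14.9 = 7.248 d.
Sum = 25.726 ≈ 25.7 days.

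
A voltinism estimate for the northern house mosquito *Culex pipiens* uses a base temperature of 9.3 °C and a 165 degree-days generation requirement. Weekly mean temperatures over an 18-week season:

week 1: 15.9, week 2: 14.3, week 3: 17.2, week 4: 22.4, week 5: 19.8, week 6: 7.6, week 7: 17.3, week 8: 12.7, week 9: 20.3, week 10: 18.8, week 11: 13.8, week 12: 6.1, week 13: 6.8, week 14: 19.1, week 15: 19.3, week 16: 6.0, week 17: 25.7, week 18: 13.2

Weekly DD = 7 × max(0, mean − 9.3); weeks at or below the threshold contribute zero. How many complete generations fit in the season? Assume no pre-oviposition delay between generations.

5 generations

Weekly DD (7 × max(0, T̄ − 9.3)): 46.2, 35.0, 55.3, 91.7, 73.5, 0.0, 56.0, 23.8, 77.0, 66.5, 31.5, 0.0, 0.0, 68.6, 70.0, 0.0, 114.8, 27.3.
Season total = 837.2 DD.
Complete generations = ⌊837.2 / 165⌋ = 5.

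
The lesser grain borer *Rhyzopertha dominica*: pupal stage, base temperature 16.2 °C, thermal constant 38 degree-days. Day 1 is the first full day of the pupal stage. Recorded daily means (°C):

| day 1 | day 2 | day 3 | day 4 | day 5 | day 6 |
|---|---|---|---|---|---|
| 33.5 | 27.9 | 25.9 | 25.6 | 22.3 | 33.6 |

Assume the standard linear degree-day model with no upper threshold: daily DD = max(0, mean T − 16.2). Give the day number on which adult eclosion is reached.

day 3

Daily DD above 16.2 °C: 17.3, 11.7, 9.7, 9.4, 6.1, 17.4.
Cumulative: 17.3, 29.0, 38.7, 48.1, 54.2, 71.6.
The total first reaches 38 DD on day 3.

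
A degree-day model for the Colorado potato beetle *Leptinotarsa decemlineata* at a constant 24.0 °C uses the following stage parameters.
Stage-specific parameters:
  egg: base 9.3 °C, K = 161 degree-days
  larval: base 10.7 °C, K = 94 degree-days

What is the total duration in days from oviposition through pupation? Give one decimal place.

egg: 161 / (24.0 − 9.3) = 161 / 14.7 = 10.952 d.
larval: 94 / (24.0 − 10.7) = 94 / 13.3 = 7.068 d.
Sum = 18.020 ≈ 18.0 days.

18.0 days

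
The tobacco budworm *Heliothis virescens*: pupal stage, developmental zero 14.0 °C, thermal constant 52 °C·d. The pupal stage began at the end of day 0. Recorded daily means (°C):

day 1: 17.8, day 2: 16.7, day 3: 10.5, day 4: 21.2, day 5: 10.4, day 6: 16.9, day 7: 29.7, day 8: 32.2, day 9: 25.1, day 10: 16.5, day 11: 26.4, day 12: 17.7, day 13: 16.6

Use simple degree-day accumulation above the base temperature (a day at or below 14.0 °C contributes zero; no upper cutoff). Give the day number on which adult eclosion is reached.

Daily DD above 14.0 °C: 3.8, 2.7, 0.0, 7.2, 0.0, 2.9, 15.7, 18.2, 11.1, 2.5, 12.4, 3.7, 2.6.
Cumulative: 3.8, 6.5, 6.5, 13.7, 13.7, 16.6, 32.3, 50.5, 61.6, 64.1, 76.5, 80.2, 82.8.
The total first reaches 52 DD on day 9.

day 9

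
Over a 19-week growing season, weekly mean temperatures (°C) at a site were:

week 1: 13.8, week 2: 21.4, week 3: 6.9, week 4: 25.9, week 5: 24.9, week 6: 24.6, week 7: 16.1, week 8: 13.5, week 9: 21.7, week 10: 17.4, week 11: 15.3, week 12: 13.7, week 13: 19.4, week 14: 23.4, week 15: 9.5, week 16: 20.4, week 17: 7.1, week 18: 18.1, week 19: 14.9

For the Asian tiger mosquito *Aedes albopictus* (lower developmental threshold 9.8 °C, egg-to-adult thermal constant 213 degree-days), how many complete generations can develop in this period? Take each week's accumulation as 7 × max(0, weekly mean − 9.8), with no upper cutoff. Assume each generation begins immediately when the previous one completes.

4 generations

Weekly DD (7 × max(0, T̄ − 9.8)): 28.0, 81.2, 0.0, 112.7, 105.7, 103.6, 44.1, 25.9, 83.3, 53.2, 38.5, 27.3, 67.2, 95.2, 0.0, 74.2, 0.0, 58.1, 35.7.
Season total = 1033.9 DD.
Complete generations = ⌊1033.9 / 213⌋ = 4.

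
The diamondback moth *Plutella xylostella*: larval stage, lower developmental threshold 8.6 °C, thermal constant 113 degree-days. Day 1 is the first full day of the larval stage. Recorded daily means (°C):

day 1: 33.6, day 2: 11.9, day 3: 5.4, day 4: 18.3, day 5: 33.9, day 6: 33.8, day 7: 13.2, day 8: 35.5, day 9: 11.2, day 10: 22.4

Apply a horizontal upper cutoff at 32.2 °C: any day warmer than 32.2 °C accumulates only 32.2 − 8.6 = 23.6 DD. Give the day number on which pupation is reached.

day 9

Daily DD above 8.6 °C (capped at 23.6): 23.6, 3.3, 0.0, 9.7, 23.6, 23.6, 4.6, 23.6, 2.6, 13.8.
Cumulative: 23.6, 26.9, 26.9, 36.6, 60.2, 83.8, 88.4, 112.0, 114.6, 128.4.
The total first reaches 113 DD on day 9.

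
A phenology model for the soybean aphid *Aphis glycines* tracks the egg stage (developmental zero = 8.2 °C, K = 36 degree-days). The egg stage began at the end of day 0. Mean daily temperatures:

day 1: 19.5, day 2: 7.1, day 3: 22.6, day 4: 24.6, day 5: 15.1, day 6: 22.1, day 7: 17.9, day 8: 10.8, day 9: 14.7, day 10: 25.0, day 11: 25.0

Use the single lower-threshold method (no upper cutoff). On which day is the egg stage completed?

day 4

Daily DD above 8.2 °C: 11.3, 0.0, 14.4, 16.4, 6.9, 13.9, 9.7, 2.6, 6.5, 16.8, 16.8.
Cumulative: 11.3, 11.3, 25.7, 42.1, 49.0, 62.9, 72.6, 75.2, 81.7, 98.5, 115.3.
The total first reaches 36 DD on day 4.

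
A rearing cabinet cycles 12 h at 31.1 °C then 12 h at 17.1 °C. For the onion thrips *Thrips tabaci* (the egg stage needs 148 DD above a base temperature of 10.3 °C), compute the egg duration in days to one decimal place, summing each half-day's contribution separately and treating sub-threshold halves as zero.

Day half: max(0, 31.1 − 10.3) × 0.5 = 20.8 × 0.5 = 10.40 DD.
Night half: max(0, 17.1 − 10.3) × 0.5 = 6.8 × 0.5 = 3.40 DD.
Per 24 h: 13.80 DD/day.
Duration = 148 / 13.80 = 10.725 ≈ 10.7 days.

10.7 days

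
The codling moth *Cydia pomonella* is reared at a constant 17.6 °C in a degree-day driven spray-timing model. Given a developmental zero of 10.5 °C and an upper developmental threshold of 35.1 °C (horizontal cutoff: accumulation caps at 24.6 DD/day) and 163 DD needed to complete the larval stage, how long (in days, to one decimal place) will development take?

23.0 days

Daily accumulation = 17.6 − 10.5 = 7.1 DD/day.
Duration = 163 / 7.1 = 22.958 ≈ 23.0 days.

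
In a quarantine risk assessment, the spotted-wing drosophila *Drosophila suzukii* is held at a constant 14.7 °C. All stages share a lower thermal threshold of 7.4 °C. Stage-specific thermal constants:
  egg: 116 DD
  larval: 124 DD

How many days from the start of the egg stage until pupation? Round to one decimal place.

Daily accumulation at 14.7 °C = 14.7 − 7.4 = 7.3 DD/day.
Total K = 116 + 124 = 240 DD.
Total duration = 240 / 7.3 = 32.877 ≈ 32.9 days.

32.9 days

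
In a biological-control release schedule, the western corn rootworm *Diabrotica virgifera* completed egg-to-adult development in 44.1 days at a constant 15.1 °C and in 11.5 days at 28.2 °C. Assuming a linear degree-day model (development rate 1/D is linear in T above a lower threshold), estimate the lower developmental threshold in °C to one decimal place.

10.5 °C

Under the model K = D·(T − T_b), so D₁·(T₁ − T_b) = D₂·(T₂ − T_b).
44.1·(15.1 − T_b) = 11.5·(28.2 − T_b)
T_b = (44.1·15.1 − 11.5·28.2) / (44.1 − 11.5) = 341.61 / 32.6 = 10.479 °C ≈ 10.5 °C.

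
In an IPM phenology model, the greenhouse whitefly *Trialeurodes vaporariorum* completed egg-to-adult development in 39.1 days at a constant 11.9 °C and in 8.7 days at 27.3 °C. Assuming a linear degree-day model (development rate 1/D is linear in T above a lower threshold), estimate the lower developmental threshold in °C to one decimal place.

7.5 °C

Linear rate model ⇒ the product D·(T − T_b) is constant across temperatures.
39.1·(11.9 − T_b) = 8.7·(27.3 − T_b)
T_b = (39.1·11.9 − 8.7·27.3) / (39.1 − 8.7) = 227.78 / 30.4 = 7.493 °C ≈ 7.5 °C.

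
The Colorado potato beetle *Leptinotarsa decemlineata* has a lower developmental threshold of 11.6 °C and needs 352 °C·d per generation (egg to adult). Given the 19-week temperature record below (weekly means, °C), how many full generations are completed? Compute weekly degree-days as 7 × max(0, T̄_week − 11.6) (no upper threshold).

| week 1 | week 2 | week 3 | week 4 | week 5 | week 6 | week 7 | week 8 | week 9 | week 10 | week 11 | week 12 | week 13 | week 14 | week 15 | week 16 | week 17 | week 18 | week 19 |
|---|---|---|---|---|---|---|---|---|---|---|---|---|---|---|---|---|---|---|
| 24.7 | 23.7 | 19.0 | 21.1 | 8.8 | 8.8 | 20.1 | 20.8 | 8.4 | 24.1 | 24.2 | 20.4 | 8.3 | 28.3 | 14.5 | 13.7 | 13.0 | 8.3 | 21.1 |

2 generations

Weekly DD (7 × max(0, T̄ − 11.6)): 91.7, 84.7, 51.8, 66.5, 0.0, 0.0, 59.5, 64.4, 0.0, 87.5, 88.2, 61.6, 0.0, 116.9, 20.3, 14.7, 9.8, 0.0, 66.5.
Season total = 884.1 DD.
Complete generations = ⌊884.1 / 352⌋ = 2.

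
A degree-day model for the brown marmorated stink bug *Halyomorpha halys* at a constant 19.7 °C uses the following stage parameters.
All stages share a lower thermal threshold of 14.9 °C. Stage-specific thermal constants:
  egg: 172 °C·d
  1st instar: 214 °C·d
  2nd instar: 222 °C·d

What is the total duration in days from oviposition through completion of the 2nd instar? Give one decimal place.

126.7 days

Daily accumulation at 19.7 °C = 19.7 − 14.9 = 4.8 DD/day.
Total K = 172 + 214 + 222 = 608 DD.
Total duration = 608 / 4.8 = 126.667 ≈ 126.7 days.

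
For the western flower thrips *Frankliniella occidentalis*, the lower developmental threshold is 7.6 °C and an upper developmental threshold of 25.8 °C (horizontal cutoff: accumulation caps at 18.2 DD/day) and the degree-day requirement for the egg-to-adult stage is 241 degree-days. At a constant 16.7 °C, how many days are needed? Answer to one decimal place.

26.5 days

Daily accumulation = 16.7 − 7.6 = 9.1 DD/day.
Duration = 241 / 9.1 = 26.484 ≈ 26.5 days.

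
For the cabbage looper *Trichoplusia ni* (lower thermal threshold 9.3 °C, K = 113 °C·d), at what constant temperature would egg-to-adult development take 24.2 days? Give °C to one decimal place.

Required daily accumulation = 113 / 24.2 = 4.669 DD/day.
T = T_base + 4.669 = 9.3 + 4.669 = 13.969 ≈ 14.0 °C.

14.0 °C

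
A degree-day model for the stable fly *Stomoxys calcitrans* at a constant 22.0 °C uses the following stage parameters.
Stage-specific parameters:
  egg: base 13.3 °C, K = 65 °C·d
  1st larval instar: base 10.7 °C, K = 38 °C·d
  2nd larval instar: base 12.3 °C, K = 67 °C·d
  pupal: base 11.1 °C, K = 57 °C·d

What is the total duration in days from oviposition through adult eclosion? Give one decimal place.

egg: 65 / (22.0 − 13.3) = 65 / 8.7 = 7.471 d.
1st larval instar: 38 / (22.0 − 10.7) = 38 / 11.3 = 3.363 d.
2nd larval instar: 67 / (22.0 − 12.3) = 67 / 9.7 = 6.907 d.
pupal: 57 / (22.0 − 11.1) = 57 / 10.9 = 5.229 d.
Sum = 22.971 ≈ 23.0 days.

23.0 days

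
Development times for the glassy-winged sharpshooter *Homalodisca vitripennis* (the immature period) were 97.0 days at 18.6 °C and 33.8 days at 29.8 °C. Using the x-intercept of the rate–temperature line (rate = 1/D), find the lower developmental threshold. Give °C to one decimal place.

Under the model K = D·(T − T_b), so D₁·(T₁ − T_b) = D₂·(T₂ − T_b).
97.0·(18.6 − T_b) = 33.8·(29.8 − T_b)
T_b = (97.0·18.6 − 33.8·29.8) / (97.0 − 33.8) = 796.96 / 63.2 = 12.610 °C ≈ 12.6 °C.

12.6 °C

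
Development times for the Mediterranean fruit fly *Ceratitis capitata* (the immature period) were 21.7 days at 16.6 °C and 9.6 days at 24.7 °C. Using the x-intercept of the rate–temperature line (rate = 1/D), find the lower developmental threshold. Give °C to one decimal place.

Equal thermal constants: D₁(T₁ − T_b) = D₂(T₂ − T_b).
21.7·(16.6 − T_b) = 9.6·(24.7 − T_b)
T_b = (21.7·16.6 − 9.6·24.7) / (21.7 − 9.6) = 123.10 / 12.1 = 10.174 °C ≈ 10.2 °C.

10.2 °C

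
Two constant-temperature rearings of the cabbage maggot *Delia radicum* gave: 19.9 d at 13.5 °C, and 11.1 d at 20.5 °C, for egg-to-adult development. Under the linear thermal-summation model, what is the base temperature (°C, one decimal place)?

Equal thermal constants: D₁(T₁ − T_b) = D₂(T₂ − T_b).
19.9·(13.5 − T_b) = 11.1·(20.5 − T_b)
T_b = (19.9·13.5 − 11.1·20.5) / (19.9 − 11.1) = 41.10 / 8.8 = 4.670 °C ≈ 4.7 °C.

4.7 °C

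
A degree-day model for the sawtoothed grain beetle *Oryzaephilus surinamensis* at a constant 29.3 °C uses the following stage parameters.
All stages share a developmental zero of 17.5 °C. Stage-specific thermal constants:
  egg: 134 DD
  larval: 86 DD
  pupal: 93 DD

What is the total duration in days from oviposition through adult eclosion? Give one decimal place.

Daily accumulation at 29.3 °C = 29.3 − 17.5 = 11.8 DD/day.
Total K = 134 + 86 + 93 = 313 DD.
Total duration = 313 / 11.8 = 26.525 ≈ 26.5 days.

26.5 days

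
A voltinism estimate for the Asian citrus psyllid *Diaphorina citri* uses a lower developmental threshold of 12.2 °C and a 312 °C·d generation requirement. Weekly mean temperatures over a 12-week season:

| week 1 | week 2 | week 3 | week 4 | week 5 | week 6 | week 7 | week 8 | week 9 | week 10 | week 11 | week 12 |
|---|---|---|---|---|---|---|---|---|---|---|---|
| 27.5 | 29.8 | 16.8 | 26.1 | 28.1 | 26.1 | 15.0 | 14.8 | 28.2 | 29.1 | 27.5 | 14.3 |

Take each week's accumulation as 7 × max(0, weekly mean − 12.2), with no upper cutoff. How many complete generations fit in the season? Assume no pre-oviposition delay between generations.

3 generations

Weekly DD (7 × max(0, T̄ − 12.2)): 107.1, 123.2, 32.2, 97.3, 111.3, 97.3, 19.6, 18.2, 112.0, 118.3, 107.1, 14.7.
Season total = 958.3 DD.
Complete generations = ⌊958.3 / 312⌋ = 3.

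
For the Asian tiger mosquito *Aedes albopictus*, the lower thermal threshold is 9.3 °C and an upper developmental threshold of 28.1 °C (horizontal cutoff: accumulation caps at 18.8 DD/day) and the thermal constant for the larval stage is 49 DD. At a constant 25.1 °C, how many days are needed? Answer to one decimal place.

Daily accumulation = 25.1 − 9.3 = 15.8 DD/day.
Duration = 49 / 15.8 = 3.101 ≈ 3.1 days.

3.1 days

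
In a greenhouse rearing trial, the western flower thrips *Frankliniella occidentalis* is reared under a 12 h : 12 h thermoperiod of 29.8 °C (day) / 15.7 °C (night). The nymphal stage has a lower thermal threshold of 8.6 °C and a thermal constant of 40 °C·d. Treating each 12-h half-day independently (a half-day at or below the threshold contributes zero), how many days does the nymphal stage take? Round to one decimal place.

Day half: max(0, 29.8 − 8.6) × 0.5 = 21.2 × 0.5 = 10.60 DD.
Night half: max(0, 15.7 − 8.6) × 0.5 = 7.1 × 0.5 = 3.55 DD.
Per 24 h: 14.15 DD/day.
Duration = 40 / 14.15 = 2.827 ≈ 2.8 days.

2.8 days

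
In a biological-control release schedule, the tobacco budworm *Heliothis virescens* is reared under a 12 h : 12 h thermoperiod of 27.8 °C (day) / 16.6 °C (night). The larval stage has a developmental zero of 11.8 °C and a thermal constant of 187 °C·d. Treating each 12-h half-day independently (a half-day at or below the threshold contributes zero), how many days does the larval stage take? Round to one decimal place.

Day half: max(0, 27.8 − 11.8) × 0.5 = 16.0 × 0.5 = 8.00 DD.
Night half: max(0, 16.6 − 11.8) × 0.5 = 4.8 × 0.5 = 2.40 DD.
Per 24 h: 10.40 DD/day.
Duration = 187 / 10.40 = 17.981 ≈ 18.0 days.

18.0 days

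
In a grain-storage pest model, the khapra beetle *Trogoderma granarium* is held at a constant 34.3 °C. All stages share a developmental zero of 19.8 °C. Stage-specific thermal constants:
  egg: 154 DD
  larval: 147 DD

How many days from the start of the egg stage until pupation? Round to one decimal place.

20.8 days

Daily accumulation at 34.3 °C = 34.3 − 19.8 = 14.5 DD/day.
Total K = 154 + 147 = 301 DD.
Total duration = 301 / 14.5 = 20.759 ≈ 20.8 days.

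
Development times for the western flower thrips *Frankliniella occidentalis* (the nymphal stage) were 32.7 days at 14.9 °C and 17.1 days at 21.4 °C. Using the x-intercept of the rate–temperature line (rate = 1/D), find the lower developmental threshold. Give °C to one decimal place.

Under the model K = D·(T − T_b), so D₁·(T₁ − T_b) = D₂·(T₂ − T_b).
32.7·(14.9 − T_b) = 17.1·(21.4 − T_b)
T_b = (32.7·14.9 − 17.1·21.4) / (32.7 − 17.1) = 121.29 / 15.6 = 7.775 °C ≈ 7.8 °C.

7.8 °C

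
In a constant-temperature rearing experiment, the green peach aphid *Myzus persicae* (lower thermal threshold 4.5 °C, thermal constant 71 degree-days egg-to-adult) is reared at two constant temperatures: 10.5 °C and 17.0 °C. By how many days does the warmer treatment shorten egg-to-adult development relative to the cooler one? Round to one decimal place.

6.2 days

At 10.5 °C: 71 / (10.5 − 4.5) = 71 / 6.0 = 11.833 d.
At 17.0 °C: 71 / (17.0 − 4.5) = 71 / 12.5 = 5.680 d.
Difference = |11.833 − 5.680| = 6.153 ≈ 6.2 days.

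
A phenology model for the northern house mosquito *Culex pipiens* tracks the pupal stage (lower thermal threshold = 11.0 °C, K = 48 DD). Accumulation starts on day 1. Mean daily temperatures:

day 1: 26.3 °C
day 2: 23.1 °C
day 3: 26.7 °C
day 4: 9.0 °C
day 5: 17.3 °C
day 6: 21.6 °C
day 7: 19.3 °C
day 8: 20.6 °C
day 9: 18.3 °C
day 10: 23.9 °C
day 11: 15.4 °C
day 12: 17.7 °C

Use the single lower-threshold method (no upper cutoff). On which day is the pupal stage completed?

day 5

Daily DD above 11.0 °C: 15.3, 12.1, 15.7, 0.0, 6.3, 10.6, 8.3, 9.6, 7.3, 12.9, 4.4, 6.7.
Cumulative: 15.3, 27.4, 43.1, 43.1, 49.4, 60.0, 68.3, 77.9, 85.2, 98.1, 102.5, 109.2.
The total first reaches 48 DD on day 5.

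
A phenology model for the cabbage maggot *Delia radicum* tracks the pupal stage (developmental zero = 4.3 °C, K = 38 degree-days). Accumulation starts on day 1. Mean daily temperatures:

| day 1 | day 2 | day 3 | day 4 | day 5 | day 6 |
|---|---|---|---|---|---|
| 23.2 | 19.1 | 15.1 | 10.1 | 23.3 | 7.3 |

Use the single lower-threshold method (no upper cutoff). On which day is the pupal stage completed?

Daily DD above 4.3 °C: 18.9, 14.8, 10.8, 5.8, 19.0, 3.0.
Cumulative: 18.9, 33.7, 44.5, 50.3, 69.3, 72.3.
The total first reaches 38 DD on day 3.

day 3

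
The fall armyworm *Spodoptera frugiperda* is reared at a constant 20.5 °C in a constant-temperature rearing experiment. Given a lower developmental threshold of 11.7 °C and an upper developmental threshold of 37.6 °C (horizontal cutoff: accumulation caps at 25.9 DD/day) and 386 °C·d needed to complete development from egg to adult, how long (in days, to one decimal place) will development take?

43.9 days

Daily accumulation = 20.5 − 11.7 = 8.8 DD/day.
Duration = 386 / 8.8 = 43.864 ≈ 43.9 days.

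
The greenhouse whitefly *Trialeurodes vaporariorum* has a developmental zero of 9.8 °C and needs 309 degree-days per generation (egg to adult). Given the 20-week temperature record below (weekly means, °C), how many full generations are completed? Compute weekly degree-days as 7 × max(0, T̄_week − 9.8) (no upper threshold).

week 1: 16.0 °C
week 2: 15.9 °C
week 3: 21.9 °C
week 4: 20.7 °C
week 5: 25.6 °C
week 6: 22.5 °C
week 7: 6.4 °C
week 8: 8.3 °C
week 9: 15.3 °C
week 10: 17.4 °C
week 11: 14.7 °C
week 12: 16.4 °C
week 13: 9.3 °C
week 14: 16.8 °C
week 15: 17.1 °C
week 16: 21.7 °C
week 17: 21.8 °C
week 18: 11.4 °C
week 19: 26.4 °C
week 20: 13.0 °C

Weekly DD (7 × max(0, T̄ − 9.8)): 43.4, 42.7, 84.7, 76.3, 110.6, 88.9, 0.0, 0.0, 38.5, 53.2, 34.3, 46.2, 0.0, 49.0, 51.1, 83.3, 84.0, 11.2, 116.2, 22.4.
Season total = 1036.0 DD.
Complete generations = ⌊1036.0 / 309⌋ = 3.

3 generations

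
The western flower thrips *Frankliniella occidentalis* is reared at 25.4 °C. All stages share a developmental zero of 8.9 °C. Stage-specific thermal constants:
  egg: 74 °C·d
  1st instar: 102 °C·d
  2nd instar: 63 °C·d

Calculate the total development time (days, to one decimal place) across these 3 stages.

Daily accumulation at 25.4 °C = 25.4 − 8.9 = 16.5 DD/day.
Total K = 74 + 102 + 63 = 239 DD.
Total duration = 239 / 16.5 = 14.485 ≈ 14.5 days.

14.5 days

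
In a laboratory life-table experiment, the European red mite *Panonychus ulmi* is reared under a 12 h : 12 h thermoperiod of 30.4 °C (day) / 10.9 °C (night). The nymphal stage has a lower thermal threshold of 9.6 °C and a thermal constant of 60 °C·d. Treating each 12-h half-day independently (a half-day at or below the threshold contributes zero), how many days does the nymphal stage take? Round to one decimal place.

5.4 days

Day half: max(0, 30.4 − 9.6) × 0.5 = 20.8 × 0.5 = 10.40 DD.
Night half: max(0, 10.9 − 9.6) × 0.5 = 1.3 × 0.5 = 0.65 DD.
Per 24 h: 11.05 DD/day.
Duration = 60 / 11.05 = 5.430 ≈ 5.4 days.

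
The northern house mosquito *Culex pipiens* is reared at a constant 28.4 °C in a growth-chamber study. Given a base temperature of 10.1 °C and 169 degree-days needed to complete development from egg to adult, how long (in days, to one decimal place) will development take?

Daily accumulation = 28.4 − 10.1 = 18.3 DD/day.
Duration = 169 / 18.3 = 9.235 ≈ 9.2 days.

9.2 days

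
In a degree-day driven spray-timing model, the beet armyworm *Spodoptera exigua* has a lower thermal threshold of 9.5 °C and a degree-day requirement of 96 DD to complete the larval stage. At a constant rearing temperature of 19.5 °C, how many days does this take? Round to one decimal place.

9.6 days

Daily accumulation = 19.5 − 9.5 = 10.0 DD/day.
Duration = 96 / 10.0 = 9.600 ≈ 9.6 days.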